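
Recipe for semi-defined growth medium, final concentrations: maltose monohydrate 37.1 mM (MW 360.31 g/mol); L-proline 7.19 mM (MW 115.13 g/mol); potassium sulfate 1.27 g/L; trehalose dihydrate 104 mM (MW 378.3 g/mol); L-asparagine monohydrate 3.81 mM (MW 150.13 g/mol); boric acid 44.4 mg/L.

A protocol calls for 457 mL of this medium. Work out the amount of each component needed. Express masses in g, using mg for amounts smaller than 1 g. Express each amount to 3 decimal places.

Target volume = 457 mL = 0.457 L.
maltose monohydrate: 37.1 mmol/L × 360.31 g/mol × 0.457 L ÷ 1000 = 6.109 g
L-proline: 7.19 mmol/L × 115.13 mg/mmol × 0.457 L = 378.298 mg
potassium sulfate: 1.27 g/L × 0.457 L = 0.58039 g = 580.390 mg
trehalose dihydrate: 104 mmol/L × 378.3 g/mol × 0.457 L ÷ 1000 = 17.980 g
L-asparagine monohydrate: 3.81 mmol/L × 150.13 mg/mmol × 0.457 L = 261.402 mg
boric acid: 44.4 mg/L × 0.457 L = 20.291 mg

maltose monohydrate 6.109 g; L-proline 378.298 mg; potassium sulfate 580.390 mg; trehalose dihydrate 17.980 g; L-asparagine monohydrate 261.402 mg; boric acid 20.291 mg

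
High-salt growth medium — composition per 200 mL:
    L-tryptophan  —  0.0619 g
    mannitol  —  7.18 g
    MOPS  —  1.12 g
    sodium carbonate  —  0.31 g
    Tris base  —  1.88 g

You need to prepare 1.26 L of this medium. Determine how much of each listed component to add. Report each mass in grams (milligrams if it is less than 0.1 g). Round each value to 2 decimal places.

L-tryptophan 0.39 g; mannitol 45.23 g; MOPS 7.06 g; sodium carbonate 1.95 g; Tris base 11.84 g

Scale factor = 1260 mL / 200 mL = 6.3.
L-tryptophan: 0.0619 g × (1260 mL / 200 mL) = 0.39 g
mannitol: 7.18 g × (1260 mL / 200 mL) = 45.23 g
MOPS: 1.12 g × (1260 mL / 200 mL) = 7.06 g
sodium carbonate: 0.31 g × (1260 mL / 200 mL) = 1.95 g
Tris base: 1.88 g × (1260 mL / 200 mL) = 11.84 g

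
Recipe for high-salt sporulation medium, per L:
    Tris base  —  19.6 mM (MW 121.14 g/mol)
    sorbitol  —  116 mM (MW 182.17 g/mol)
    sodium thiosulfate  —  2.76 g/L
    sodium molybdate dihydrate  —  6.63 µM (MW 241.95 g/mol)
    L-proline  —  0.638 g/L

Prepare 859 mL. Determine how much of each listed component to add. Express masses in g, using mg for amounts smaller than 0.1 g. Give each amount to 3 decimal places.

Tris base 2.040 g; sorbitol 18.152 g; sodium thiosulfate 2.371 g; sodium molybdate dihydrate 1.378 mg; L-proline 0.548 g

Working volume: 859 mL = 0.859 L.
Tris base: 19.6 mmol/L × 121.14 g/mol × 0.859 L ÷ 1000 = 2.040 g
sorbitol: 116 mmol/L × 182.17 g/mol × 0.859 L ÷ 1000 = 18.152 g
sodium thiosulfate: 2.76 g/L × 0.859 L = 2.371 g
sodium molybdate dihydrate: 6.63 µmol/L × 241.95 g/mol × 0.859 L ÷ 1000 = 1.378 mg
L-proline: 0.638 g/L × 0.859 L = 0.548 g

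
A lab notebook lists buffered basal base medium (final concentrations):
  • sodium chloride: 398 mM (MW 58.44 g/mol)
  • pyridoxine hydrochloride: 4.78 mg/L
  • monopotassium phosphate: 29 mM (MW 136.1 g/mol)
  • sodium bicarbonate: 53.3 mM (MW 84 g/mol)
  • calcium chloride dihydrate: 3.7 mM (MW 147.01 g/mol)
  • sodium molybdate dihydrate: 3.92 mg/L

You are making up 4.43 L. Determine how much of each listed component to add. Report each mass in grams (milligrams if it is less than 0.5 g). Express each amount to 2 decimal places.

sodium chloride 103.04 g; pyridoxine hydrochloride 21.18 mg; monopotassium phosphate 17.48 g; sodium bicarbonate 19.83 g; calcium chloride dihydrate 2.41 g; sodium molybdate dihydrate 17.37 mg

Working volume: 4.43 L.
sodium chloride: 398 mmol/L × 58.44 g/mol × 4.43 L ÷ 1000 = 103.04 g
pyridoxine hydrochloride: 4.78 mg/L × 4.43 L = 21.18 mg
monopotassium phosphate: 29 mmol/L × 136.1 g/mol × 4.43 L ÷ 1000 = 17.48 g
sodium bicarbonate: 53.3 mmol/L × 84 g/mol × 4.43 L ÷ 1000 = 19.83 g
calcium chloride dihydrate: 3.7 mmol/L × 147.01 g/mol × 4.43 L ÷ 1000 = 2.41 g
sodium molybdate dihydrate: 3.92 mg/L × 4.43 L = 17.37 mg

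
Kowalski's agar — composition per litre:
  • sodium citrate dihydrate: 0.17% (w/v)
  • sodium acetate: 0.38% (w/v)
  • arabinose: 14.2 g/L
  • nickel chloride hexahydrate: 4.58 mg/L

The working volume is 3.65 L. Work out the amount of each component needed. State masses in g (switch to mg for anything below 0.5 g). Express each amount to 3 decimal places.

Scale factor relative to 1 L: 3.65.
sodium citrate dihydrate: 0.17% w/v = 1.7 g/L → 1.7 × 3.65 L = 6.205 g
sodium acetate: 0.38 g per 100 mL × 3650 mL ÷ 100 = 13.870 g
arabinose: 14.2 g/L × 3.65 L = 51.830 g
nickel chloride hexahydrate: 4.58 mg/L × 3.65 L = 16.717 mg

sodium citrate dihydrate 6.205 g; sodium acetate 13.870 g; arabinose 51.830 g; nickel chloride hexahydrate 16.717 mg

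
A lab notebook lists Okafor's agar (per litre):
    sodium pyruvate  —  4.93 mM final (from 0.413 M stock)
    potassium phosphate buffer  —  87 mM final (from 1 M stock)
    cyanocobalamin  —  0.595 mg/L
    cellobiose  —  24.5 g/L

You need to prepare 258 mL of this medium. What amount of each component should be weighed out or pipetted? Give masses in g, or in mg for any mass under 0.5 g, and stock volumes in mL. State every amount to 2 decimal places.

sodium pyruvate 3.08 mL; potassium phosphate buffer 22.45 mL; cyanocobalamin 0.15 mg; cellobiose 6.32 g

Scale factor relative to 1 L: 0.258.
sodium pyruvate: dilute stock: 4.93 mM × 258 mL ÷ 413 mM = 3.08 mL
potassium phosphate buffer: dilute stock: 87 mM × 258 mL ÷ 1000 mM = 22.45 mL
cyanocobalamin: 0.595 mg/L × 0.258 L = 0.15 mg
cellobiose: 24.5 g/L × 0.258 L = 6.32 g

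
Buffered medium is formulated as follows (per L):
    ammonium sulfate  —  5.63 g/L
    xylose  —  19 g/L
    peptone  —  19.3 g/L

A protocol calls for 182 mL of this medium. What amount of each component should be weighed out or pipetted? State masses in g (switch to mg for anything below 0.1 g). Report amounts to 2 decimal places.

Target volume = 182 mL = 0.182 L.
ammonium sulfate: 5.63 g/L × 0.182 L = 1.02 g
xylose: 19 g/L × 0.182 L = 3.46 g
peptone: 19.3 g/L × 0.182 L = 3.51 g

ammonium sulfate 1.02 g; xylose 3.46 g; peptone 3.51 g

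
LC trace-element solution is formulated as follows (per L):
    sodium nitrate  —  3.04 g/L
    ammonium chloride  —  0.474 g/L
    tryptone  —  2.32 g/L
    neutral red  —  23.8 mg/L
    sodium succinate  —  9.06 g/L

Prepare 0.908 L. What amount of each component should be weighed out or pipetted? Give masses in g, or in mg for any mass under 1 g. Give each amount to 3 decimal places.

Scale factor relative to 1 L: 0.908.
sodium nitrate: 3.04 g/L × 0.908 L = 2.760 g
ammonium chloride: 0.474 g/L × 0.908 L = 0.430392 g = 430.392 mg
tryptone: 2.32 g/L × 0.908 L = 2.107 g
neutral red: 23.8 mg/L × 0.908 L = 21.610 mg
sodium succinate: 9.06 g/L × 0.908 L = 8.226 g

sodium nitrate 2.760 g; ammonium chloride 430.392 mg; tryptone 2.107 g; neutral red 21.610 mg; sodium succinate 8.226 g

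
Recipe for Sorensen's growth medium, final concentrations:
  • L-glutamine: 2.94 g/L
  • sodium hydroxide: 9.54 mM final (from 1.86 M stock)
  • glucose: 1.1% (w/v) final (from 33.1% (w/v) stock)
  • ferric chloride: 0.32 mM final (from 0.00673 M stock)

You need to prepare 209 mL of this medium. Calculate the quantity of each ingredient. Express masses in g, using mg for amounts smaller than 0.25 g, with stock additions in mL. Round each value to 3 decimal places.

L-glutamine 0.614 g; sodium hydroxide 1.072 mL; glucose 6.946 mL; ferric chloride 9.938 mL

Target volume = 209 mL = 0.209 L.
L-glutamine: 2.94 g/L × 0.209 L = 0.614 g
sodium hydroxide: V = C2·V2/C1 = 9.54 mM × 209 mL ÷ 1860 mM = 1.072 mL
glucose: dilute stock: 1.1% ÷ 33.1% × 209 mL = 6.946 mL
ferric chloride: V = C2·V2/C1 = 0.32 mM × 209 mL ÷ 6.73 mM = 9.938 mL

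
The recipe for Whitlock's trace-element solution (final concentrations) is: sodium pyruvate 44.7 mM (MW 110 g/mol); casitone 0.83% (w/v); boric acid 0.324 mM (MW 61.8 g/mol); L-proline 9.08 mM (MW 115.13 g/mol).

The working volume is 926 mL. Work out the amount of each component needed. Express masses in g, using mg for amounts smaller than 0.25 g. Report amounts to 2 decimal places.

Target volume = 926 mL = 0.926 L.
sodium pyruvate: 44.7 mmol/L × 110 g/mol × 0.926 L ÷ 1000 = 4.55 g
casitone: 0.83% w/v = 8.3 g/L → 8.3 × 0.926 L = 7.69 g
boric acid: 0.324 mmol/L × 61.8 mg/mmol × 0.926 L = 18.54 mg
L-proline: 9.08 mmol/L × 115.13 g/mol × 0.926 L ÷ 1000 = 0.97 g

sodium pyruvate 4.55 g; casitone 7.69 g; boric acid 18.54 mg; L-proline 0.97 g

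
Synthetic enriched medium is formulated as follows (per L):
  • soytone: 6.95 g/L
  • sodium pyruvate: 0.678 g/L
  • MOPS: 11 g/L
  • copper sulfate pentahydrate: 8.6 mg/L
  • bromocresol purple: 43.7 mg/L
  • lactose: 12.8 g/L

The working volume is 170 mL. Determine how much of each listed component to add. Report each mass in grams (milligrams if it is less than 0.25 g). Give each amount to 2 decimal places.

Working volume: 170 mL = 0.17 L.
soytone: 6.95 g/L × 0.17 L = 1.18 g
sodium pyruvate: 0.678 g/L × 0.17 L = 0.11526 g = 115.26 mg
MOPS: 11 g/L × 0.17 L = 1.87 g
copper sulfate pentahydrate: 8.6 mg/L × 0.17 L = 1.46 mg
bromocresol purple: 43.7 mg/L × 0.17 L = 7.43 mg
lactose: 12.8 g/L × 0.17 L = 2.18 g

soytone 1.18 g; sodium pyruvate 115.26 mg; MOPS 1.87 g; copper sulfate pentahydrate 1.46 mg; bromocresol purple 7.43 mg; lactose 2.18 g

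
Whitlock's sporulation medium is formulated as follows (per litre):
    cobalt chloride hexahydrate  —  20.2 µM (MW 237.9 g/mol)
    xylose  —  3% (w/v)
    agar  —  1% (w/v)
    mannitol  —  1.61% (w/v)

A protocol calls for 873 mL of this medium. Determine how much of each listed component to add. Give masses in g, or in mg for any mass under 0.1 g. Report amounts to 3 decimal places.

cobalt chloride hexahydrate 4.195 mg; xylose 26.190 g; agar 8.730 g; mannitol 14.055 g

Working volume: 873 mL = 0.873 L.
cobalt chloride hexahydrate: 20.2 µmol/L × 237.9 g/mol × 0.873 L ÷ 1000 = 4.195 mg
xylose: 3 g per 100 mL × 873 mL ÷ 100 = 26.190 g
agar: 1% w/v = 10 g/L → 10 × 0.873 L = 8.730 g
mannitol: 1.61 g per 100 mL × 873 mL ÷ 100 = 14.055 g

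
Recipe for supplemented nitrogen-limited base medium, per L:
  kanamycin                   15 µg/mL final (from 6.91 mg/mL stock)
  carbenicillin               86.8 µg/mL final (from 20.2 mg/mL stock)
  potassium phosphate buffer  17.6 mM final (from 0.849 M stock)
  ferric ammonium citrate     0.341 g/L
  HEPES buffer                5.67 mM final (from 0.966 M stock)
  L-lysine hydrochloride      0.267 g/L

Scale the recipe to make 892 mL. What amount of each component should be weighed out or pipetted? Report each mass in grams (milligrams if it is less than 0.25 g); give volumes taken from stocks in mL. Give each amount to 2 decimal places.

kanamycin 1.94 mL; carbenicillin 3.83 mL; potassium phosphate buffer 18.49 mL; ferric ammonium citrate 0.30 g; HEPES buffer 5.24 mL; L-lysine hydrochloride 238.16 mg

Scale factor relative to 1 L: 0.892.
kanamycin: C1V1 = C2V2 → 15 µg/mL × 892 mL ÷ 6910 µg/mL = 1.94 mL
carbenicillin: V = C2·V2/C1 = 86.8 µg/mL × 892 mL ÷ 20200 µg/mL = 3.83 mL
potassium phosphate buffer: dilute stock: 17.6 mM × 892 mL ÷ 849 mM = 18.49 mL
ferric ammonium citrate: 0.341 g/L × 0.892 L = 0.30 g
HEPES buffer: dilute stock: 5.67 mM × 892 mL ÷ 966 mM = 5.24 mL
L-lysine hydrochloride: 0.267 g/L × 0.892 L = 0.238164 g = 238.16 mg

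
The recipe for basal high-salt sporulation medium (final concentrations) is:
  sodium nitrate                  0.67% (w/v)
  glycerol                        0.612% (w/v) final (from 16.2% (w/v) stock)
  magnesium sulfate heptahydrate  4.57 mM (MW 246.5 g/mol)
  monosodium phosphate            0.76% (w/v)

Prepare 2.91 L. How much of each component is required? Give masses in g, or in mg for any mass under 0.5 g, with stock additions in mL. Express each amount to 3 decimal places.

sodium nitrate 19.497 g; glycerol 109.933 mL; magnesium sulfate heptahydrate 3.278 g; monosodium phosphate 22.116 g

Scale factor relative to 1 L: 2.91.
sodium nitrate: 0.67 g per 100 mL × 2910 mL ÷ 100 = 19.497 g
glycerol: dilute stock: 0.612% ÷ 16.2% × 2910 mL = 109.933 mL
magnesium sulfate heptahydrate: 4.57 mmol/L × 246.5 g/mol × 2.91 L ÷ 1000 = 3.278 g
monosodium phosphate: 0.76% w/v = 7.6 g/L → 7.6 × 2.91 L = 22.116 g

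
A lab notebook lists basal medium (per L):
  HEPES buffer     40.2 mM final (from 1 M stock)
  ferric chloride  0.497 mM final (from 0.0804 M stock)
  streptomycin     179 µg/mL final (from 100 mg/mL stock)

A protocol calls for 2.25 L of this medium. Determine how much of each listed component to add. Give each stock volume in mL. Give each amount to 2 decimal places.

HEPES buffer 90.45 mL; ferric chloride 13.91 mL; streptomycin 4.03 mL

Working volume: 2.25 L.
HEPES buffer: V = C2·V2/C1 = 40.2 mM × 2250 mL ÷ 1000 mM = 90.45 mL
ferric chloride: C1V1 = C2V2 → 0.497 mM × 2250 mL ÷ 80.4 mM = 13.91 mL
streptomycin: V = C2·V2/C1 = 179 µg/mL × 2250 mL ÷ 100000 µg/mL = 4.03 mL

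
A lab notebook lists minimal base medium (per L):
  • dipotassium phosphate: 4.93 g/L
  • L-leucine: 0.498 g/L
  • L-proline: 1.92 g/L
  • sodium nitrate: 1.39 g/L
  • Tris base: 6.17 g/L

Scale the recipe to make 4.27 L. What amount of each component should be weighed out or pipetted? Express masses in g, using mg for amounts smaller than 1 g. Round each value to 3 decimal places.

dipotassium phosphate 21.051 g; L-leucine 2.126 g; L-proline 8.198 g; sodium nitrate 5.935 g; Tris base 26.346 g

Scale factor relative to 1 L: 4.27.
dipotassium phosphate: 4.93 g/L × 4.27 L = 21.051 g
L-leucine: 0.498 g/L × 4.27 L = 2.126 g
L-proline: 1.92 g/L × 4.27 L = 8.198 g
sodium nitrate: 1.39 g/L × 4.27 L = 5.935 g
Tris base: 6.17 g/L × 4.27 L = 26.346 g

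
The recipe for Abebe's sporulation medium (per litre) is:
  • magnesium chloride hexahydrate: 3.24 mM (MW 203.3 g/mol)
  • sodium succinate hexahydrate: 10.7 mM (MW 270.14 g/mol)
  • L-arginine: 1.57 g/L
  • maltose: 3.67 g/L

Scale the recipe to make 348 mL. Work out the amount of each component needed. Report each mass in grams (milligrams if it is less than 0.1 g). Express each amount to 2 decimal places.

magnesium chloride hexahydrate 0.23 g; sodium succinate hexahydrate 1.01 g; L-arginine 0.55 g; maltose 1.28 g

Working volume: 348 mL = 0.348 L.
magnesium chloride hexahydrate: 3.24 mmol/L × 203.3 g/mol × 0.348 L ÷ 1000 = 0.23 g
sodium succinate hexahydrate: 10.7 mmol/L × 270.14 g/mol × 0.348 L ÷ 1000 = 1.01 g
L-arginine: 1.57 g/L × 0.348 L = 0.55 g
maltose: 3.67 g/L × 0.348 L = 1.28 g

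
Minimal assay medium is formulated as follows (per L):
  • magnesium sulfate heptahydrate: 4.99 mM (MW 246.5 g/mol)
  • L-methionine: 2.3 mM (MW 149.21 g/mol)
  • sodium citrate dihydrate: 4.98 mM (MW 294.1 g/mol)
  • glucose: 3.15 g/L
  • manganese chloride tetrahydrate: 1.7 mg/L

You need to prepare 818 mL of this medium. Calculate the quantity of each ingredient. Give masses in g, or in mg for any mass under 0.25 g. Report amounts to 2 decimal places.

magnesium sulfate heptahydrate 1.01 g; L-methionine 0.28 g; sodium citrate dihydrate 1.20 g; glucose 2.58 g; manganese chloride tetrahydrate 1.39 mg

Working volume: 818 mL = 0.818 L.
magnesium sulfate heptahydrate: 4.99 mmol/L × 246.5 g/mol × 0.818 L ÷ 1000 = 1.01 g
L-methionine: 2.3 mmol/L × 149.21 g/mol × 0.818 L ÷ 1000 = 0.28 g
sodium citrate dihydrate: 4.98 mmol/L × 294.1 g/mol × 0.818 L ÷ 1000 = 1.20 g
glucose: 3.15 g/L × 0.818 L = 2.58 g
manganese chloride tetrahydrate: 1.7 mg/L × 0.818 L = 1.39 mg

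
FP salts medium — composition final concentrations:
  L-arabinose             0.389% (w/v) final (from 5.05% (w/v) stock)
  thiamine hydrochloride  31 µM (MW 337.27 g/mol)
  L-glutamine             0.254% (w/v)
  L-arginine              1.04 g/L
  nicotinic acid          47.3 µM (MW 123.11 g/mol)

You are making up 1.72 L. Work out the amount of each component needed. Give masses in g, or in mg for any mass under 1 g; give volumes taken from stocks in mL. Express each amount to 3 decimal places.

Scale factor relative to 1 L: 1.72.
L-arabinose: V = C2·V2/C1 = 0.389% ÷ 5.05% × 1720 mL = 132.491 mL
thiamine hydrochloride: 31 µmol/L × 337.27 g/mol × 1.72 L ÷ 1000 = 17.983 mg
L-glutamine: 0.254% w/v = 2.54 g/L → 2.54 × 1.72 L = 4.369 g
L-arginine: 1.04 g/L × 1.72 L = 1.789 g
nicotinic acid: 47.3 µmol/L × 123.11 g/mol × 1.72 L ÷ 1000 = 10.016 mg

L-arabinose 132.491 mL; thiamine hydrochloride 17.983 mg; L-glutamine 4.369 g; L-arginine 1.789 g; nicotinic acid 10.016 mg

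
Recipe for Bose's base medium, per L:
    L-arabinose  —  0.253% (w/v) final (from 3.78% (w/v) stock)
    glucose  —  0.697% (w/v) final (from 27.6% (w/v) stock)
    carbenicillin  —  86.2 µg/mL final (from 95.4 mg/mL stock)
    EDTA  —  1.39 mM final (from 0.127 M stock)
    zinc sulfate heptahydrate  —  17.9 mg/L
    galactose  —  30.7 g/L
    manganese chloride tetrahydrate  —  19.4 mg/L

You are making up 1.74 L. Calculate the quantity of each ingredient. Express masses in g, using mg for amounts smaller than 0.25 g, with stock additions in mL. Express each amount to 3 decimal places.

Working volume: 1.74 L.
L-arabinose: V = C2·V2/C1 = 0.253% ÷ 3.78% × 1740 mL = 116.460 mL
glucose: V = C2·V2/C1 = 0.697% ÷ 27.6% × 1740 mL = 43.941 mL
carbenicillin: V = C2·V2/C1 = 86.2 µg/mL × 1740 mL ÷ 95400 µg/mL = 1.572 mL
EDTA: dilute stock: 1.39 mM × 1740 mL ÷ 127 mM = 19.044 mL
zinc sulfate heptahydrate: 17.9 mg/L × 1.74 L = 31.146 mg
galactose: 30.7 g/L × 1.74 L = 53.418 g
manganese chloride tetrahydrate: 19.4 mg/L × 1.74 L = 33.756 mg

L-arabinose 116.460 mL; glucose 43.941 mL; carbenicillin 1.572 mL; EDTA 19.044 mL; zinc sulfate heptahydrate 31.146 mg; galactose 53.418 g; manganese chloride tetrahydrate 33.756 mg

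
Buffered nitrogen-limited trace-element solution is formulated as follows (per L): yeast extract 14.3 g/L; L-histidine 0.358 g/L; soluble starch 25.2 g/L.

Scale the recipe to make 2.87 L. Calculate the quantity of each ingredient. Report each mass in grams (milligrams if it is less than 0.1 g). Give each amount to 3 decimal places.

Scale factor relative to 1 L: 2.87.
yeast extract: 14.3 g/L × 2.87 L = 41.041 g
L-histidine: 0.358 g/L × 2.87 L = 1.027 g
soluble starch: 25.2 g/L × 2.87 L = 72.324 g

yeast extract 41.041 g; L-histidine 1.027 g; soluble starch 72.324 g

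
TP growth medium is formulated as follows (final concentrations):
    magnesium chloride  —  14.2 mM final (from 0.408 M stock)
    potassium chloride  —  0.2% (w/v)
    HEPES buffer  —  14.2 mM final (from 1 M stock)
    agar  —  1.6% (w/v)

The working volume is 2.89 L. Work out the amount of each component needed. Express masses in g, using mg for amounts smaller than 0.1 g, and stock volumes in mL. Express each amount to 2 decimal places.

Scale factor relative to 1 L: 2.89.
magnesium chloride: V = C2·V2/C1 = 14.2 mM × 2890 mL ÷ 408 mM = 100.58 mL
potassium chloride: 0.2 g per 100 mL × 2890 mL ÷ 100 = 5.78 g
HEPES buffer: C1V1 = C2V2 → 14.2 mM × 2890 mL ÷ 1000 mM = 41.04 mL
agar: 1.6 g per 100 mL × 2890 mL ÷ 100 = 46.24 g

magnesium chloride 100.58 mL; potassium chloride 5.78 g; HEPES buffer 41.04 mL; agar 46.24 g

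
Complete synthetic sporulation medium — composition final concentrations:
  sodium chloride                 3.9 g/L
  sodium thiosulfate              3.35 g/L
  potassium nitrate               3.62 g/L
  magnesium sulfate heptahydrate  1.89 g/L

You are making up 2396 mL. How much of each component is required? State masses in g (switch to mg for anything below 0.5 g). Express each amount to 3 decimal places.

Target volume = 2396 mL = 2.396 L.
sodium chloride: 3.9 g/L × 2.396 L = 9.344 g
sodium thiosulfate: 3.35 g/L × 2.396 L = 8.027 g
potassium nitrate: 3.62 g/L × 2.396 L = 8.674 g
magnesium sulfate heptahydrate: 1.89 g/L × 2.396 L = 4.528 g

sodium chloride 9.344 g; sodium thiosulfate 8.027 g; potassium nitrate 8.674 g; magnesium sulfate heptahydrate 4.528 g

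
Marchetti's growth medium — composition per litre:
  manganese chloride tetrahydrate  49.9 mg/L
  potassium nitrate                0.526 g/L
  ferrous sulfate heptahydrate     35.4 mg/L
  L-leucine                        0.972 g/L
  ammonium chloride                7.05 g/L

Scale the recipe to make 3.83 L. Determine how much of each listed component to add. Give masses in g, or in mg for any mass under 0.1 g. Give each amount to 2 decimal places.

manganese chloride tetrahydrate 0.19 g; potassium nitrate 2.01 g; ferrous sulfate heptahydrate 0.14 g; L-leucine 3.72 g; ammonium chloride 27.00 g

Working volume: 3.83 L.
manganese chloride tetrahydrate: 49.9 mg/L × 3.83 L = 191.117 mg = 0.19 g
potassium nitrate: 0.526 g/L × 3.83 L = 2.01 g
ferrous sulfate heptahydrate: 35.4 mg/L × 3.83 L = 135.582 mg = 0.14 g
L-leucine: 0.972 g/L × 3.83 L = 3.72 g
ammonium chloride: 7.05 g/L × 3.83 L = 27.00 g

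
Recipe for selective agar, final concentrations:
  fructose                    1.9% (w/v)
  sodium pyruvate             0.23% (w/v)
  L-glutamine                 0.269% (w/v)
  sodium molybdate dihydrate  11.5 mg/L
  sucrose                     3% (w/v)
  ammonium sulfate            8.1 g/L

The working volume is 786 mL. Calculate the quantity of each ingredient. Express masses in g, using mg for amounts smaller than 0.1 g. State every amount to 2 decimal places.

fructose 14.93 g; sodium pyruvate 1.81 g; L-glutamine 2.11 g; sodium molybdate dihydrate 9.04 mg; sucrose 23.58 g; ammonium sulfate 6.37 g

Scale factor relative to 1 L: 0.786.
fructose: 1.9% w/v = 19 g/L → 19 × 0.786 L = 14.93 g
sodium pyruvate: 0.23% w/v = 2.3 g/L → 2.3 × 0.786 L = 1.81 g
L-glutamine: 0.269% w/v = 2.69 g/L → 2.69 × 0.786 L = 2.11 g
sodium molybdate dihydrate: 11.5 mg/L × 0.786 L = 9.04 mg
sucrose: 3% w/v = 30 g/L → 30 × 0.786 L = 23.58 g
ammonium sulfate: 8.1 g/L × 0.786 L = 6.37 g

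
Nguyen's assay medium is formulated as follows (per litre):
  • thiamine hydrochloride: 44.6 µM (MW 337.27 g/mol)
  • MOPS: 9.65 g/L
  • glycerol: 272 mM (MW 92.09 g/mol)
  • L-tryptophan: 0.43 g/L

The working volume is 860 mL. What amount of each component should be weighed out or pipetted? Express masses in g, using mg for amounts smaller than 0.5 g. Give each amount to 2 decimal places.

thiamine hydrochloride 12.94 mg; MOPS 8.30 g; glycerol 21.54 g; L-tryptophan 369.80 mg

Scale factor relative to 1 L: 0.86.
thiamine hydrochloride: 44.6 µmol/L × 337.27 g/mol × 0.86 L ÷ 1000 = 12.94 mg
MOPS: 9.65 g/L × 0.86 L = 8.30 g
glycerol: 272 mmol/L × 92.09 g/mol × 0.86 L ÷ 1000 = 21.54 g
L-tryptophan: 0.43 g/L × 0.86 L = 0.3698 g = 369.80 mg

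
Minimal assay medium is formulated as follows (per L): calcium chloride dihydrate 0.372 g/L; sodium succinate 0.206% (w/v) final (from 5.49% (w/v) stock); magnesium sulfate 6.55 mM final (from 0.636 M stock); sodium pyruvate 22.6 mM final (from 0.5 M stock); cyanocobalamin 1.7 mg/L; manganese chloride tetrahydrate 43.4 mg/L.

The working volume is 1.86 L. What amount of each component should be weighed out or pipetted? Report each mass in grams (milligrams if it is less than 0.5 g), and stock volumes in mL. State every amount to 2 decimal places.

Working volume: 1.86 L.
calcium chloride dihydrate: 0.372 g/L × 1.86 L = 0.69 g
sodium succinate: V = C2·V2/C1 = 0.206% ÷ 5.49% × 1860 mL = 69.79 mL
magnesium sulfate: V = C2·V2/C1 = 6.55 mM × 1860 mL ÷ 636 mM = 19.16 mL
sodium pyruvate: C1V1 = C2V2 → 22.6 mM × 1860 mL ÷ 500 mM = 84.07 mL
cyanocobalamin: 1.7 mg/L × 1.86 L = 3.16 mg
manganese chloride tetrahydrate: 43.4 mg/L × 1.86 L = 80.72 mg

calcium chloride dihydrate 0.69 g; sodium succinate 69.79 mL; magnesium sulfate 19.16 mL; sodium pyruvate 84.07 mL; cyanocobalamin 3.16 mg; manganese chloride tetrahydrate 80.72 mg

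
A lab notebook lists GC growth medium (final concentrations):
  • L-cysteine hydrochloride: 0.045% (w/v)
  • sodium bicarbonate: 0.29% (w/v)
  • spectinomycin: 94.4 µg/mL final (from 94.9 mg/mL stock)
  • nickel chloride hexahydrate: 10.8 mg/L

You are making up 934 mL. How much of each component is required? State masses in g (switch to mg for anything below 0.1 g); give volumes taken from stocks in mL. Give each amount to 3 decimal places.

L-cysteine hydrochloride 0.420 g; sodium bicarbonate 2.709 g; spectinomycin 0.929 mL; nickel chloride hexahydrate 10.087 mg

Working volume: 934 mL = 0.934 L.
L-cysteine hydrochloride: 0.045% w/v = 0.45 g/L → 0.45 × 0.934 L = 0.420 g
sodium bicarbonate: 0.29% w/v = 2.9 g/L → 2.9 × 0.934 L = 2.709 g
spectinomycin: V = C2·V2/C1 = 94.4 µg/mL × 934 mL ÷ 94900 µg/mL = 0.929 mL
nickel chloride hexahydrate: 10.8 mg/L × 0.934 L = 10.087 mg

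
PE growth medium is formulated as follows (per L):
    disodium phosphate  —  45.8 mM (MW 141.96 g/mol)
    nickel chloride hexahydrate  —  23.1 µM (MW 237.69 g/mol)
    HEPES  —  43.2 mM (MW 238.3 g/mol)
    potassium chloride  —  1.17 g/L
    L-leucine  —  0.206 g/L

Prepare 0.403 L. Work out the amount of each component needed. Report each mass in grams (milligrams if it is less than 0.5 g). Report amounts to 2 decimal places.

disodium phosphate 2.62 g; nickel chloride hexahydrate 2.21 mg; HEPES 4.15 g; potassium chloride 471.51 mg; L-leucine 83.02 mg

Scale factor relative to 1 L: 0.403.
disodium phosphate: 45.8 mmol/L × 141.96 g/mol × 0.403 L ÷ 1000 = 2.62 g
nickel chloride hexahydrate: 23.1 µmol/L × 237.69 g/mol × 0.403 L ÷ 1000 = 2.21 mg
HEPES: 43.2 mmol/L × 238.3 g/mol × 0.403 L ÷ 1000 = 4.15 g
potassium chloride: 1.17 g/L × 0.403 L = 0.47151 g = 471.51 mg
L-leucine: 0.206 g/L × 0.403 L = 0.083018 g = 83.02 mg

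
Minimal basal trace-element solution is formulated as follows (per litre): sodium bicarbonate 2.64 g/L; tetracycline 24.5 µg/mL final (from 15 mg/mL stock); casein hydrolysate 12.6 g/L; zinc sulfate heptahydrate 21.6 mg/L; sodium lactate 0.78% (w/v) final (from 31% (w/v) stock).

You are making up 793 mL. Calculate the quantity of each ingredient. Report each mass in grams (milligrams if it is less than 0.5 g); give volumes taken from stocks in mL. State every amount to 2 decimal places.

Working volume: 793 mL = 0.793 L.
sodium bicarbonate: 2.64 g/L × 0.793 L = 2.09 g
tetracycline: dilute stock: 24.5 µg/mL × 793 mL ÷ 15000 µg/mL = 1.30 mL
casein hydrolysate: 12.6 g/L × 0.793 L = 9.99 g
zinc sulfate heptahydrate: 21.6 mg/L × 0.793 L = 17.13 mg
sodium lactate: C1V1 = C2V2 → 0.78% ÷ 31% × 793 mL = 19.95 mL

sodium bicarbonate 2.09 g; tetracycline 1.30 mL; casein hydrolysate 9.99 g; zinc sulfate heptahydrate 17.13 mg; sodium lactate 19.95 mL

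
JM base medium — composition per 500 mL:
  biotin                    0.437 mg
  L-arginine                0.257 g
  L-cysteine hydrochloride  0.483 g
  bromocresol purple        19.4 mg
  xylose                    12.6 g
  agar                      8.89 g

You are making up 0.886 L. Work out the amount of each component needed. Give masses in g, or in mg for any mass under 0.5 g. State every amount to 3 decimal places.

biotin 0.774 mg; L-arginine 455.404 mg; L-cysteine hydrochloride 0.856 g; bromocresol purple 34.377 mg; xylose 22.327 g; agar 15.753 g

Ratio of target to recipe volume: 886 / 500 = 1.772.
biotin: 0.437 mg × (886 mL / 500 mL) = 0.774 mg
L-arginine: 0.257 g × (886 mL / 500 mL) = 0.455404 g = 455.404 mg
L-cysteine hydrochloride: 0.483 g × (886 mL / 500 mL) = 0.856 g
bromocresol purple: 19.4 mg × (886 mL / 500 mL) = 34.377 mg
xylose: 12.6 g × (886 mL / 500 mL) = 22.327 g
agar: 8.89 g × (886 mL / 500 mL) = 15.753 g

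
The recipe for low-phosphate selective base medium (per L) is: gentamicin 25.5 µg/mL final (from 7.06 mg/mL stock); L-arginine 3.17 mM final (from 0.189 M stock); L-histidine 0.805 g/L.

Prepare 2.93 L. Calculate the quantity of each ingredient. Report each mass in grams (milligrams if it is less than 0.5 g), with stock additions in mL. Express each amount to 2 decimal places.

gentamicin 10.58 mL; L-arginine 49.14 mL; L-histidine 2.36 g

Scale factor relative to 1 L: 2.93.
gentamicin: dilute stock: 25.5 µg/mL × 2930 mL ÷ 7060 µg/mL = 10.58 mL
L-arginine: dilute stock: 3.17 mM × 2930 mL ÷ 189 mM = 49.14 mL
L-histidine: 0.805 g/L × 2.93 L = 2.36 g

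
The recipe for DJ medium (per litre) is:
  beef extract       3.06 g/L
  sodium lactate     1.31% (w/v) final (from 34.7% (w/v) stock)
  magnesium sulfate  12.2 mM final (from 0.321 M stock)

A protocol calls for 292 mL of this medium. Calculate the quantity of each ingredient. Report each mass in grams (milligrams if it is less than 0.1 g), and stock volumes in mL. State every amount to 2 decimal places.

Scale factor relative to 1 L: 0.292.
beef extract: 3.06 g/L × 0.292 L = 0.89 g
sodium lactate: C1V1 = C2V2 → 1.31% ÷ 34.7% × 292 mL = 11.02 mL
magnesium sulfate: C1V1 = C2V2 → 12.2 mM × 292 mL ÷ 321 mM = 11.10 mL

beef extract 0.89 g; sodium lactate 11.02 mL; magnesium sulfate 11.10 mL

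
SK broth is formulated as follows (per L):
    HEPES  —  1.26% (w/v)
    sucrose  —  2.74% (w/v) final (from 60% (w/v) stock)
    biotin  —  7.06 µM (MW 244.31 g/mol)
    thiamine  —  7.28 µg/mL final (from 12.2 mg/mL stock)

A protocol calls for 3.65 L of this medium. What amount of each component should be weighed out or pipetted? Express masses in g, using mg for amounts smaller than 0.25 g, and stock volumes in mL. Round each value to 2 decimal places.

HEPES 45.99 g; sucrose 166.68 mL; biotin 6.30 mg; thiamine 2.18 mL

Working volume: 3.65 L.
HEPES: 1.26 g per 100 mL × 3650 mL ÷ 100 = 45.99 g
sucrose: V = C2·V2/C1 = 2.74% ÷ 60% × 3650 mL = 166.68 mL
biotin: 7.06 µmol/L × 244.31 g/mol × 3.65 L ÷ 1000 = 6.30 mg
thiamine: V = C2·V2/C1 = 7.28 µg/mL × 3650 mL ÷ 12200 µg/mL = 2.18 mL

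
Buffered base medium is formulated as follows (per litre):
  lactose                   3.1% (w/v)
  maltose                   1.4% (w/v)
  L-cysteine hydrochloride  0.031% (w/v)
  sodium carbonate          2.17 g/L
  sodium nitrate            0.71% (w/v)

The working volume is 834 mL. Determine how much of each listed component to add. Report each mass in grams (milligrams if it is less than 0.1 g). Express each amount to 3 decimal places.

lactose 25.854 g; maltose 11.676 g; L-cysteine hydrochloride 0.259 g; sodium carbonate 1.810 g; sodium nitrate 5.921 g

Target volume = 834 mL = 0.834 L.
lactose: 3.1 g per 100 mL × 834 mL ÷ 100 = 25.854 g
maltose: 1.4 g per 100 mL × 834 mL ÷ 100 = 11.676 g
L-cysteine hydrochloride: 0.031% w/v = 0.31 g/L → 0.31 × 0.834 L = 0.259 g
sodium carbonate: 2.17 g/L × 0.834 L = 1.810 g
sodium nitrate: 0.71% w/v = 7.1 g/L → 7.1 × 0.834 L = 5.921 g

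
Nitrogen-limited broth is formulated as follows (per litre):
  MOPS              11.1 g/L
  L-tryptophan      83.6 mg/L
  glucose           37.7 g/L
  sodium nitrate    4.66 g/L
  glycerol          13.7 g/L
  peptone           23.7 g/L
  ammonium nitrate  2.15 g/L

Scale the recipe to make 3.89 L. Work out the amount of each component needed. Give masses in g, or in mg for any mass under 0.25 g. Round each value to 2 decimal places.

MOPS 43.18 g; L-tryptophan 0.33 g; glucose 146.65 g; sodium nitrate 18.13 g; glycerol 53.29 g; peptone 92.19 g; ammonium nitrate 8.36 g

Scale factor relative to 1 L: 3.89.
MOPS: 11.1 g/L × 3.89 L = 43.18 g
L-tryptophan: 83.6 mg/L × 3.89 L = 325.204 mg = 0.33 g
glucose: 37.7 g/L × 3.89 L = 146.65 g
sodium nitrate: 4.66 g/L × 3.89 L = 18.13 g
glycerol: 13.7 g/L × 3.89 L = 53.29 g
peptone: 23.7 g/L × 3.89 L = 92.19 g
ammonium nitrate: 2.15 g/L × 3.89 L = 8.36 g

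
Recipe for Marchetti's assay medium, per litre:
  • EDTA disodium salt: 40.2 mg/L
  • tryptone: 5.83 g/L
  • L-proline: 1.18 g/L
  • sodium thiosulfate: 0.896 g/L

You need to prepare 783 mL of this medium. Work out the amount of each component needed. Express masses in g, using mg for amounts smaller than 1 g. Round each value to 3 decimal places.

EDTA disodium salt 31.477 mg; tryptone 4.565 g; L-proline 923.940 mg; sodium thiosulfate 701.568 mg

Target volume = 783 mL = 0.783 L.
EDTA disodium salt: 40.2 mg/L × 0.783 L = 31.477 mg
tryptone: 5.83 g/L × 0.783 L = 4.565 g
L-proline: 1.18 g/L × 0.783 L = 0.92394 g = 923.940 mg
sodium thiosulfate: 0.896 g/L × 0.783 L = 0.701568 g = 701.568 mg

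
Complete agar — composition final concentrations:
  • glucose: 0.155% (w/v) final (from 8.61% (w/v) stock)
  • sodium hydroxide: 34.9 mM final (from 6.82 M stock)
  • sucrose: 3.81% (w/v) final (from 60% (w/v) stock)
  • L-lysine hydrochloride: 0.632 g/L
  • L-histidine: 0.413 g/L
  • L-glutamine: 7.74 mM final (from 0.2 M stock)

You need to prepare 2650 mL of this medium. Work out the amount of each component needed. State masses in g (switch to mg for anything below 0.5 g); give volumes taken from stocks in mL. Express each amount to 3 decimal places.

Working volume: 2650 mL = 2.65 L.
glucose: dilute stock: 0.155% ÷ 8.61% × 2650 mL = 47.706 mL
sodium hydroxide: C1V1 = C2V2 → 34.9 mM × 2650 mL ÷ 6820 mM = 13.561 mL
sucrose: C1V1 = C2V2 → 3.81% ÷ 60% × 2650 mL = 168.275 mL
L-lysine hydrochloride: 0.632 g/L × 2.65 L = 1.675 g
L-histidine: 0.413 g/L × 2.65 L = 1.094 g
L-glutamine: dilute stock: 7.74 mM × 2650 mL ÷ 200 mM = 102.555 mL

glucose 47.706 mL; sodium hydroxide 13.561 mL; sucrose 168.275 mL; L-lysine hydrochloride 1.675 g; L-histidine 1.094 g; L-glutamine 102.555 mL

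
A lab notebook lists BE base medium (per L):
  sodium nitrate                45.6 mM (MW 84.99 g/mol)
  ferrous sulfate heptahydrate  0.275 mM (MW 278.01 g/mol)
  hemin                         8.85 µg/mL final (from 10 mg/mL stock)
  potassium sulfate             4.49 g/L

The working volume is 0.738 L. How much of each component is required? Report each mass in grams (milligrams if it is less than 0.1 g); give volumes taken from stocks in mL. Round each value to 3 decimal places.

sodium nitrate 2.860 g; ferrous sulfate heptahydrate 56.422 mg; hemin 0.653 mL; potassium sulfate 3.314 g

Scale factor relative to 1 L: 0.738.
sodium nitrate: 45.6 mmol/L × 84.99 g/mol × 0.738 L ÷ 1000 = 2.860 g
ferrous sulfate heptahydrate: 0.275 mmol/L × 278.01 mg/mmol × 0.738 L = 56.422 mg
hemin: V = C2·V2/C1 = 8.85 µg/mL × 738 mL ÷ 10000 µg/mL = 0.653 mL
potassium sulfate: 4.49 g/L × 0.738 L = 3.314 g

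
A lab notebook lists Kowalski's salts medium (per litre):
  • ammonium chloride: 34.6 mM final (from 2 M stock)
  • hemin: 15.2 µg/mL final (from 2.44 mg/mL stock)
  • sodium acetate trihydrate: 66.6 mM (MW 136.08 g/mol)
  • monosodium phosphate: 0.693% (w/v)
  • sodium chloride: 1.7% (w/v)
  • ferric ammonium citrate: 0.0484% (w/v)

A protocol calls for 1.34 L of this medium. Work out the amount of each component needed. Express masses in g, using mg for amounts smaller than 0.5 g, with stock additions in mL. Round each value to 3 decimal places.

Scale factor relative to 1 L: 1.34.
ammonium chloride: V = C2·V2/C1 = 34.6 mM × 1340 mL ÷ 2000 mM = 23.182 mL
hemin: C1V1 = C2V2 → 15.2 µg/mL × 1340 mL ÷ 2440 µg/mL = 8.348 mL
sodium acetate trihydrate: 66.6 mmol/L × 136.08 g/mol × 1.34 L ÷ 1000 = 12.144 g
monosodium phosphate: 0.693 g per 100 mL × 1340 mL ÷ 100 = 9.286 g
sodium chloride: 1.7% w/v = 17 g/L → 17 × 1.34 L = 22.780 g
ferric ammonium citrate: 0.0484% w/v = 0.484 g/L → 0.484 × 1.34 L = 0.649 g

ammonium chloride 23.182 mL; hemin 8.348 mL; sodium acetate trihydrate 12.144 g; monosodium phosphate 9.286 g; sodium chloride 22.780 g; ferric ammonium citrate 0.649 g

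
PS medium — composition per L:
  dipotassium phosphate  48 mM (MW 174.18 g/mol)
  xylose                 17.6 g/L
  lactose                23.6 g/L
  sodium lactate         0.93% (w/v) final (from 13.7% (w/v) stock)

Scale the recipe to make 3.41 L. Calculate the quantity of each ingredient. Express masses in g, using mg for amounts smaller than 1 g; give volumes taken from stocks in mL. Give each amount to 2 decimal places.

dipotassium phosphate 28.51 g; xylose 60.02 g; lactose 80.48 g; sodium lactate 231.48 mL

Working volume: 3.41 L.
dipotassium phosphate: 48 mmol/L × 174.18 g/mol × 3.41 L ÷ 1000 = 28.51 g
xylose: 17.6 g/L × 3.41 L = 60.02 g
lactose: 23.6 g/L × 3.41 L = 80.48 g
sodium lactate: dilute stock: 0.93% ÷ 13.7% × 3410 mL = 231.48 mL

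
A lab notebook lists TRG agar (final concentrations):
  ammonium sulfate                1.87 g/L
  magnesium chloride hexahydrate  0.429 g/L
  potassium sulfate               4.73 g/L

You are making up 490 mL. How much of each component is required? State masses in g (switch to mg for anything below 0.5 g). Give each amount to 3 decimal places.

Target volume = 490 mL = 0.49 L.
ammonium sulfate: 1.87 g/L × 0.49 L = 0.916 g
magnesium chloride hexahydrate: 0.429 g/L × 0.49 L = 0.21021 g = 210.210 mg
potassium sulfate: 4.73 g/L × 0.49 L = 2.318 g

ammonium sulfate 0.916 g; magnesium chloride hexahydrate 210.210 mg; potassium sulfate 2.318 g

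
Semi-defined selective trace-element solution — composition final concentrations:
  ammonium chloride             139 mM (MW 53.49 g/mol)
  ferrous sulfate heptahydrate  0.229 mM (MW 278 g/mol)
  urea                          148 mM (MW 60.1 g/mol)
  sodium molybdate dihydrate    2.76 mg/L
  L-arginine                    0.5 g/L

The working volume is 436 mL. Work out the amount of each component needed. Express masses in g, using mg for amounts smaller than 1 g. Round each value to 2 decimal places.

Working volume: 436 mL = 0.436 L.
ammonium chloride: 139 mmol/L × 53.49 g/mol × 0.436 L ÷ 1000 = 3.24 g
ferrous sulfate heptahydrate: 0.229 mmol/L × 278 mg/mmol × 0.436 L = 27.76 mg
urea: 148 mmol/L × 60.1 g/mol × 0.436 L ÷ 1000 = 3.88 g
sodium molybdate dihydrate: 2.76 mg/L × 0.436 L = 1.20 mg
L-arginine: 0.5 g/L × 0.436 L = 0.218 g = 218.00 mg

ammonium chloride 3.24 g; ferrous sulfate heptahydrate 27.76 mg; urea 3.88 g; sodium molybdate dihydrate 1.20 mg; L-arginine 218.00 mg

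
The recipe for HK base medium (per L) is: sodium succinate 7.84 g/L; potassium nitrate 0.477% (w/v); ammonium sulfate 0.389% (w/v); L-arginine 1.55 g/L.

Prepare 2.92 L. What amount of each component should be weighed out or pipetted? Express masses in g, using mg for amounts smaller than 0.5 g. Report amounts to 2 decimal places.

Working volume: 2.92 L.
sodium succinate: 7.84 g/L × 2.92 L = 22.89 g
potassium nitrate: 0.477% w/v = 4.77 g/L → 4.77 × 2.92 L = 13.93 g
ammonium sulfate: 0.389% w/v = 3.89 g/L → 3.89 × 2.92 L = 11.36 g
L-arginine: 1.55 g/L × 2.92 L = 4.53 g

sodium succinate 22.89 g; potassium nitrate 13.93 g; ammonium sulfate 11.36 g; L-arginine 4.53 g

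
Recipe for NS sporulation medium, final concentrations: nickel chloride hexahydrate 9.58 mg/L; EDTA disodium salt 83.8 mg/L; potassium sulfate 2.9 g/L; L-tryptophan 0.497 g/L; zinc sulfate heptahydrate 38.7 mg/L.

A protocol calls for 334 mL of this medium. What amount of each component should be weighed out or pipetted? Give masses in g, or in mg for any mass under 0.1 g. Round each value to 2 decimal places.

nickel chloride hexahydrate 3.20 mg; EDTA disodium salt 27.99 mg; potassium sulfate 0.97 g; L-tryptophan 0.17 g; zinc sulfate heptahydrate 12.93 mg

Working volume: 334 mL = 0.334 L.
nickel chloride hexahydrate: 9.58 mg/L × 0.334 L = 3.20 mg
EDTA disodium salt: 83.8 mg/L × 0.334 L = 27.99 mg
potassium sulfate: 2.9 g/L × 0.334 L = 0.97 g
L-tryptophan: 0.497 g/L × 0.334 L = 0.17 g
zinc sulfate heptahydrate: 38.7 mg/L × 0.334 L = 12.93 mg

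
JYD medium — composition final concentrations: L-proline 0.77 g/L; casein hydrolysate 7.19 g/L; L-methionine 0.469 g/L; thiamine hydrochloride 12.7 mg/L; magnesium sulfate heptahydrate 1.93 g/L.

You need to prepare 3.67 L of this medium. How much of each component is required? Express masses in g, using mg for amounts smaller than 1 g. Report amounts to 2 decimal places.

L-proline 2.83 g; casein hydrolysate 26.39 g; L-methionine 1.72 g; thiamine hydrochloride 46.61 mg; magnesium sulfate heptahydrate 7.08 g

Working volume: 3.67 L.
L-proline: 0.77 g/L × 3.67 L = 2.83 g
casein hydrolysate: 7.19 g/L × 3.67 L = 26.39 g
L-methionine: 0.469 g/L × 3.67 L = 1.72 g
thiamine hydrochloride: 12.7 mg/L × 3.67 L = 46.61 mg
magnesium sulfate heptahydrate: 1.93 g/L × 3.67 L = 7.08 g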